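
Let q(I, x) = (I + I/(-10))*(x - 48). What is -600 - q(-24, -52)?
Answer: -2760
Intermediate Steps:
q(I, x) = 9*I*(-48 + x)/10 (q(I, x) = (I + I*(-⅒))*(-48 + x) = (I - I/10)*(-48 + x) = (9*I/10)*(-48 + x) = 9*I*(-48 + x)/10)
-600 - q(-24, -52) = -600 - 9*(-24)*(-48 - 52)/10 = -600 - 9*(-24)*(-100)/10 = -600 - 1*2160 = -600 - 2160 = -2760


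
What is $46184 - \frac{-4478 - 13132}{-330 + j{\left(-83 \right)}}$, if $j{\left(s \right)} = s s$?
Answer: $\frac{302938466}{6559} \approx 46187.0$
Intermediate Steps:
$j{\left(s \right)} = s^{2}$
$46184 - \frac{-4478 - 13132}{-330 + j{\left(-83 \right)}} = 46184 - \frac{-4478 - 13132}{-330 + \left(-83\right)^{2}} = 46184 - - \frac{17610}{-330 + 6889} = 46184 - - \frac{17610}{6559} = 46184 + \frac{17610}{6559} = \frac{302938466}{6559}$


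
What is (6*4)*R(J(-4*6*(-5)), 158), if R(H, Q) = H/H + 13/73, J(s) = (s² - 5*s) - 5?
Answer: 2064/73 ≈ 28.274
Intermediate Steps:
J(s) = -5 + s² - 5*s
R(H, Q) = 86/73 (R(H, Q) = 1 + 13*(1/73) = 1 + 13/73 = 86/73)
(6*4)*R(J(-4*6*(-5)), 158) = (6*4)*(86/73) = 24*(86/73) = 2064/73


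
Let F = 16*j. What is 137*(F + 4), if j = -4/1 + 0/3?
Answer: -8220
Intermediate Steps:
j = -4 (j = -4*1 + 0*(⅓) = -4 + 0 = -4)
F = -64 (F = 16*(-4) = -64)
137*(F + 4) = 137*(-64 + 4) = 137*(-60) = -8220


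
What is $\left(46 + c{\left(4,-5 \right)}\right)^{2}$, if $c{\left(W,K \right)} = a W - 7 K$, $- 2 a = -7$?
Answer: $9025$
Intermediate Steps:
$a = \frac{7}{2}$ ($a = \left(- \frac{1}{2}\right) \left(-7\right) = \frac{7}{2} \approx 3.5$)
$c{\left(W,K \right)} = - 7 K + \frac{7 W}{2}$ ($c{\left(W,K \right)} = \frac{7 W}{2} - 7 K = - 7 K + \frac{7 W}{2}$)
$\left(46 + c{\left(4,-5 \right)}\right)^{2} = \left(46 + \left(\left(-7\right) \left(-5\right) + \frac{7}{2} \cdot 4\right)\right)^{2} = \left(46 + \left(35 + 14\right)\right)^{2} = \left(46 + 49\right)^{2} = 95^{2} = 9025$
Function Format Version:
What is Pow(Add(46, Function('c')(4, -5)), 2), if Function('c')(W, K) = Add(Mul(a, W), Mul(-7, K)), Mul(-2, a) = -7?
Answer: 9025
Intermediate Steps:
a = Rational(7, 2) (a = Mul(Rational(-1, 2), -7) = Rational(7, 2) ≈ 3.5000)
Function('c')(W, K) = Add(Mul(-7, K), Mul(Rational(7, 2), W)) (Function('c')(W, K) = Add(Mul(Rational(7, 2), W), Mul(-7, K)) = Add(Mul(-7, K), Mul(Rational(7, 2), W)))
Pow(Add(46, Function('c')(4, -5)), 2) = Pow(Add(46, Add(Mul(-7, -5), Mul(Rational(7, 2), 4))), 2) = Pow(Add(46, Add(35, 14)), 2) = Pow(Add(46, 49), 2) = Pow(95, 2) = 9025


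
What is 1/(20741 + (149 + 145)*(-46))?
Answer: 1/7217 ≈ 0.00013856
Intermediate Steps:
1/(20741 + (149 + 145)*(-46)) = 1/(20741 + 294*(-46)) = 1/(20741 - 13524) = 1/7217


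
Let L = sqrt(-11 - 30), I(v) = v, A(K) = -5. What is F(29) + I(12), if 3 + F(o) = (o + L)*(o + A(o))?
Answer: 705 + 24*I*sqrt(41) ≈ 705.0 + 153.68*I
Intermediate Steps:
L = I*sqrt(41) (L = sqrt(-41) = I*sqrt(41) ≈ 6.4031*I)
F(o) = -3 + (-5 + o)*(o + I*sqrt(41)) (F(o) = -3 + (o + I*sqrt(41))*(o - 5) = -3 + (o + I*sqrt(41))*(-5 + o) = -3 + (-5 + o)*(o + I*sqrt(41)))
F(29) + I(12) = (-3 + 29**2 - 5*29 - 5*I*sqrt(41) + I*29*sqrt(41)) + 12 = (-3 + 841 - 145 - 5*I*sqrt(41) + 29*I*sqrt(41)) + 12 = (693 + 24*I*sqrt(41)) + 12 = 705 + 24*I*sqrt(41)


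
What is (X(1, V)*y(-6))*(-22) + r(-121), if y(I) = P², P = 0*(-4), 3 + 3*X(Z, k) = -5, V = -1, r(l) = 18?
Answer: 18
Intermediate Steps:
X(Z, k) = -8/3 (X(Z, k) = -1 + (⅓)*(-5) = -1 - 5/3 = -8/3)
P = 0
y(I) = 0 (y(I) = 0² = 0)
(X(1, V)*y(-6))*(-22) + r(-121) = -8/3*0*(-22) + 18 = 0*(-22) + 18 = 0 + 18 = 18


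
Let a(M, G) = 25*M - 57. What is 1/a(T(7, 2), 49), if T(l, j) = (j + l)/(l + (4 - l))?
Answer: -4/3 ≈ -1.3333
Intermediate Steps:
T(l, j) = j/4 + l/4 (T(l, j) = (j + l)/4 = (j + l)*(¼) = j/4 + l/4)
a(M, G) = -57 + 25*M
1/a(T(7, 2), 49) = 1/(-57 + 25*((¼)*2 + (¼)*7)) = 1/(-57 + 25*(½ + 7/4)) = 1/(-57 + 25*(9/4)) = 1/(-57 + 225/4) = 1/(-¾) = -4/3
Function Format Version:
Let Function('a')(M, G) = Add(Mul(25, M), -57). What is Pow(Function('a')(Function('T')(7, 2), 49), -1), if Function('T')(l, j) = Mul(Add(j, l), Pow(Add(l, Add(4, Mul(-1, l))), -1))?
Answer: Rational(-4, 3) ≈ -1.3333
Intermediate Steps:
Function('T')(l, j) = Add(Mul(Rational(1, 4), j), Mul(Rational(1, 4), l)) (Function('T')(l, j) = Mul(Add(j, l), Pow(4, -1)) = Mul(Add(j, l), Rational(1, 4)) = Add(Mul(Rational(1, 4), j), Mul(Rational(1, 4), l)))
Function('a')(M, G) = Add(-57, Mul(25, M))
Pow(Function('a')(Function('T')(7, 2), 49), -1) = Pow(Add(-57, Mul(25, Add(Mul(Rational(1, 4), 2), Mul(Rational(1, 4), 7)))), -1) = Pow(Add(-57, Mul(25, Add(Rational(1, 2), Rational(7, 4)))), -1) = Pow(Add(-57, Mul(25, Rational(9, 4))), -1) = Pow(Add(-57, Rational(225, 4)), -1) = Pow(Rational(-3, 4), -1) = Rational(-4, 3)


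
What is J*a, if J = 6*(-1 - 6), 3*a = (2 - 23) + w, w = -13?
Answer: 476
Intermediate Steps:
a = -34/3 (a = ((2 - 23) - 13)/3 = (-21 - 13)/3 = (1/3)*(-34) = -34/3 ≈ -11.333)
J = -42 (J = 6*(-7) = -42)
J*a = -42*(-34/3) = 476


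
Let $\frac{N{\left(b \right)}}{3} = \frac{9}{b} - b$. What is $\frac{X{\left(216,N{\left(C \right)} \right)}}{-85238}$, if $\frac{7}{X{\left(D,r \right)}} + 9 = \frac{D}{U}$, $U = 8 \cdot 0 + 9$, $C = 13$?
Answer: $- \frac{7}{1278570} \approx -5.4749 \cdot 10^{-6}$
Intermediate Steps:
$U = 9$ ($U = 0 + 9 = 9$)
$N{\left(b \right)} = - 3 b + \frac{27}{b}$ ($N{\left(b \right)} = 3 \left(\frac{9}{b} - b\right) = 3 \left(- b + \frac{9}{b}\right) = - 3 b + \frac{27}{b}$)
$X{\left(D,r \right)} = \frac{7}{-9 + \frac{D}{9}}$
$\frac{X{\left(216,N{\left(C \right)} \right)}}{-85238} = \frac{63 \frac{1}{-81 + 216}}{-85238} = \frac{63}{135} \left(- \frac{1}{85238}\right) = 63 \cdot \frac{1}{135} \left(- \frac{1}{85238}\right) = \frac{7}{15} \left(- \frac{1}{85238}\right) = - \frac{7}{1278570}$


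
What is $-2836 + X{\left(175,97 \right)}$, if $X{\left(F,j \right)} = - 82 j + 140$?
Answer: $-10650$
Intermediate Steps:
$X{\left(F,j \right)} = 140 - 82 j$
$-2836 + X{\left(175,97 \right)} = -2836 + \left(140 - 7954\right) = -2836 - 7814 = -10650$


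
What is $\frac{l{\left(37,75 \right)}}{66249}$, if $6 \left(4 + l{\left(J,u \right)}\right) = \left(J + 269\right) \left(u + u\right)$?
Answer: $\frac{7646}{66249} \approx 0.11541$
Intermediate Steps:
$l{\left(J,u \right)} = -4 + \frac{u \left(269 + J\right)}{3}$ ($l{\left(J,u \right)} = -4 + \frac{\left(J + 269\right) \left(u + u\right)}{6} = -4 + \frac{\left(269 + J\right) 2 u}{6} = -4 + \frac{2 u \left(269 + J\right)}{6} = -4 + \frac{u \left(269 + J\right)}{3}$)
$\frac{l{\left(37,75 \right)}}{66249} = \frac{-4 + \frac{269}{3} \cdot 75 + \frac{1}{3} \cdot 37 \cdot 75}{66249} = \left(-4 + 6725 + 925\right) \frac{1}{66249} = 7646 \cdot \frac{1}{66249} = \frac{7646}{66249}$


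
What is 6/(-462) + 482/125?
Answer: 36989/9625 ≈ 3.8430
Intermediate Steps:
6/(-462) + 482/125 = 6*(-1/462) + 482*(1/125) = -1/77 + 482/125 = 36989/9625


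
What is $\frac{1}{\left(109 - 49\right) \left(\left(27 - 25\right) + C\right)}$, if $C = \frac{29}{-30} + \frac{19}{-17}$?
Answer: $- \frac{17}{86} \approx -0.19767$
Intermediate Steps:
$C = - \frac{1063}{510}$ ($C = 29 \left(- \frac{1}{30}\right) + 19 \left(- \frac{1}{17}\right) = - \frac{29}{30} - \frac{19}{17} = - \frac{1063}{510} \approx -2.0843$)
$\frac{1}{\left(109 - 49\right) \left(\left(27 - 25\right) + C\right)} = \frac{1}{\left(109 - 49\right) \left(\left(27 - 25\right) - \frac{1063}{510}\right)} = \frac{1}{60 \left(2 - \frac{1063}{510}\right)} = \frac{1}{60 \left(- \frac{43}{510}\right)} = \frac{1}{60} \left(- \frac{510}{43}\right) = - \frac{17}{86}$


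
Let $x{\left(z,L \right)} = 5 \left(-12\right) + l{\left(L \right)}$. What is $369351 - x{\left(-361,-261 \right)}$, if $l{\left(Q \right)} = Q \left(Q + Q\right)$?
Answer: $233169$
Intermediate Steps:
$l{\left(Q \right)} = 2 Q^{2}$ ($l{\left(Q \right)} = Q 2 Q = 2 Q^{2}$)
$x{\left(z,L \right)} = -60 + 2 L^{2}$ ($x{\left(z,L \right)} = 5 \left(-12\right) + 2 L^{2} = -60 + 2 L^{2}$)
$369351 - x{\left(-361,-261 \right)} = 369351 - \left(-60 + 2 \left(-261\right)^{2}\right) = 369351 - \left(-60 + 2 \cdot 68121\right) = 369351 - \left(-60 + 136242\right) = 369351 - 136182 = 233169$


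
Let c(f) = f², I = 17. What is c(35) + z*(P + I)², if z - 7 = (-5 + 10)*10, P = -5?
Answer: 9433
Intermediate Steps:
z = 57 (z = 7 + (-5 + 10)*10 = 7 + 5*10 = 7 + 50 = 57)
c(35) + z*(P + I)² = 35² + 57*(-5 + 17)² = 1225 + 57*12² = 1225 + 57*144 = 1225 + 8208 = 9433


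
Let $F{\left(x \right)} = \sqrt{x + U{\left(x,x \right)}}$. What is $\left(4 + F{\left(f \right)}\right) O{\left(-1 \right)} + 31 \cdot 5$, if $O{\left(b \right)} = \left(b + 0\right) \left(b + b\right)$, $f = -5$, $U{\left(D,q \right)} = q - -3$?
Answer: $163 + 2 i \sqrt{7} \approx 163.0 + 5.2915 i$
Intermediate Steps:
$U{\left(D,q \right)} = 3 + q$ ($U{\left(D,q \right)} = q + 3 = 3 + q$)
$O{\left(b \right)} = 2 b^{2}$ ($O{\left(b \right)} = b 2 b = 2 b^{2}$)
$F{\left(x \right)} = \sqrt{3 + 2 x}$ ($F{\left(x \right)} = \sqrt{x + \left(3 + x\right)} = \sqrt{3 + 2 x}$)
$\left(4 + F{\left(f \right)}\right) O{\left(-1 \right)} + 31 \cdot 5 = \left(4 + \sqrt{3 + 2 \left(-5\right)}\right) 2 \left(-1\right)^{2} + 31 \cdot 5 = \left(4 + \sqrt{3 - 10}\right) 2 \cdot 1 + 155 = \left(4 + \sqrt{-7}\right) 2 + 155 = \left(4 + i \sqrt{7}\right) 2 + 155 = \left(8 + 2 i \sqrt{7}\right) + 155 = 163 + 2 i \sqrt{7}$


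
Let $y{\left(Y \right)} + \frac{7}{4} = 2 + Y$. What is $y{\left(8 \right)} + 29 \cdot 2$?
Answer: $\frac{265}{4} \approx 66.25$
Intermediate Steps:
$y{\left(Y \right)} = \frac{1}{4} + Y$ ($y{\left(Y \right)} = - \frac{7}{4} + \left(2 + Y\right) = \frac{1}{4} + Y$)
$y{\left(8 \right)} + 29 \cdot 2 = \left(\frac{1}{4} + 8\right) + 29 \cdot 2 = \frac{33}{4} + 58 = \frac{265}{4}$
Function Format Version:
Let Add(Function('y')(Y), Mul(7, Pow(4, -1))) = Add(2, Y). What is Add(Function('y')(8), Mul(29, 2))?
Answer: Rational(265, 4) ≈ 66.250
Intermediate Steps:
Function('y')(Y) = Add(Rational(1, 4), Y) (Function('y')(Y) = Add(Rational(-7, 4), Add(2, Y)) = Add(Rational(1, 4), Y))
Add(Function('y')(8), Mul(29, 2)) = Add(Add(Rational(1, 4), 8), Mul(29, 2)) = Add(Rational(33, 4), 58) = Rational(265, 4)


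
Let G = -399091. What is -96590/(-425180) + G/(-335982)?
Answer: 5053450319/3571320669 ≈ 1.4150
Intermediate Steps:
-96590/(-425180) + G/(-335982) = -96590/(-425180) - 399091/(-335982) = -96590*(-1/425180) - 399091*(-1/335982) = 9659/42518 + 399091/335982 = 5053450319/3571320669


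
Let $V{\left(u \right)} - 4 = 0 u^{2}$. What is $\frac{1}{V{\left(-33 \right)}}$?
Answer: $\frac{1}{4} \approx 0.25$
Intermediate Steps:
$V{\left(u \right)} = 4$ ($V{\left(u \right)} = 4 + 0 u^{2} = 4 + 0 = 4$)
$\frac{1}{V{\left(-33 \right)}} = \frac{1}{4}$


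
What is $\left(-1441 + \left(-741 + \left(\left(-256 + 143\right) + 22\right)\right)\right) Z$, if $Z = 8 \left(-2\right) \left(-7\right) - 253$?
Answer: $320493$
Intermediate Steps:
$Z = -141$ ($Z = \left(-16\right) \left(-7\right) - 253 = 112 - 253 = -141$)
$\left(-1441 + \left(-741 + \left(\left(-256 + 143\right) + 22\right)\right)\right) Z = \left(-1441 + \left(-741 + \left(\left(-256 + 143\right) + 22\right)\right)\right) \left(-141\right) = \left(-1441 + \left(-741 + \left(-113 + 22\right)\right)\right) \left(-141\right) = \left(-1441 - 832\right) \left(-141\right) = \left(-2273\right) \left(-141\right) = 320493$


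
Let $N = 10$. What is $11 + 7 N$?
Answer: $81$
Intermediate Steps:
$11 + 7 N = 11 + 7 \cdot 10 = 11 + 70 = 81$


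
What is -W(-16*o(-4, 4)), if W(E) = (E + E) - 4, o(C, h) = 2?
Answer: 68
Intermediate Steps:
W(E) = -4 + 2*E (W(E) = 2*E - 4 = -4 + 2*E)
-W(-16*o(-4, 4)) = -(-4 + 2*(-16*2)) = -(-4 + 2*(-32)) = -(-4 - 64) = -1*(-68) = 68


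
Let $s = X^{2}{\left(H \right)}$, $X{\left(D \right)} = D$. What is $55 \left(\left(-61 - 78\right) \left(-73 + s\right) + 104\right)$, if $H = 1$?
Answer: $556160$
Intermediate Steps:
$s = 1$ ($s = 1^{2} = 1$)
$55 \left(\left(-61 - 78\right) \left(-73 + s\right) + 104\right) = 55 \left(\left(-61 - 78\right) \left(-73 + 1\right) + 104\right) = 55 \left(\left(-139\right) \left(-72\right) + 104\right) = 55 \left(10008 + 104\right) = 55 \cdot 10112 = 556160$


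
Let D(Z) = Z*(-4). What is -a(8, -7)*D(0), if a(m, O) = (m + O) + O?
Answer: 0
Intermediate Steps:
a(m, O) = m + 2*O (a(m, O) = (O + m) + O = m + 2*O)
D(Z) = -4*Z
-a(8, -7)*D(0) = -(8 + 2*(-7))*(-4*0) = -(8 - 14)*0 = -(-6)*0 = -1*0 = 0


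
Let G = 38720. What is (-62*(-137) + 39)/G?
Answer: 8533/38720 ≈ 0.22038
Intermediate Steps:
(-62*(-137) + 39)/G = (-62*(-137) + 39)/38720 = (8494 + 39)*(1/38720) = 8533*(1/38720) = 8533/38720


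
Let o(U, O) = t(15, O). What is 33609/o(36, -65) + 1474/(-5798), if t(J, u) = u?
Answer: -7498492/14495 ≈ -517.32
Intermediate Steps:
o(U, O) = O
33609/o(36, -65) + 1474/(-5798) = 33609/(-65) + 1474/(-5798) = 33609*(-1/65) + 1474*(-1/5798) = -33609/65 - 737/2899 = -7498492/14495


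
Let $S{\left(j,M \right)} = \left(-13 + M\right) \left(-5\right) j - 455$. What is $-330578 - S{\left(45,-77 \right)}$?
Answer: $-350373$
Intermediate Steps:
$S{\left(j,M \right)} = -455 + j \left(65 - 5 M\right)$ ($S{\left(j,M \right)} = \left(65 - 5 M\right) j - 455 = j \left(65 - 5 M\right) - 455 = -455 + j \left(65 - 5 M\right)$)
$-330578 - S{\left(45,-77 \right)} = -330578 - \left(-455 + 65 \cdot 45 - \left(-385\right) 45\right) = -330578 - \left(-455 + 2925 + 17325\right) = -330578 - 19795 = -350373$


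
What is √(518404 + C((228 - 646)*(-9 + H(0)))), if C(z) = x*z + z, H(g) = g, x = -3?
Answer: 4*√31930 ≈ 714.76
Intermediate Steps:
C(z) = -2*z (C(z) = -3*z + z = -2*z)
√(518404 + C((228 - 646)*(-9 + H(0)))) = √(518404 - 2*(228 - 646)*(-9 + 0)) = √(518404 - (-836)*(-9)) = √(518404 - 2*3762) = √(518404 - 7524) = √510880 = 4*√31930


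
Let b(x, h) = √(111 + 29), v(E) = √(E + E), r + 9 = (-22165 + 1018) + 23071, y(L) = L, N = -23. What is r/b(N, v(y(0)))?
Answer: 383*√35/14 ≈ 161.85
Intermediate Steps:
r = 1915 (r = -9 + ((-22165 + 1018) + 23071) = -9 + (-21147 + 23071) = -9 + 1924 = 1915)
v(E) = √2*√E (v(E) = √(2*E) = √2*√E)
b(x, h) = 2*√35 (b(x, h) = √140 = 2*√35)
r/b(N, v(y(0))) = 1915/((2*√35)) = 1915*(√35/70) = 383*√35/14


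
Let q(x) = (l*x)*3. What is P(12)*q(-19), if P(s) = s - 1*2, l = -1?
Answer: 570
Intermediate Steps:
P(s) = -2 + s (P(s) = s - 2 = -2 + s)
q(x) = -3*x (q(x) = -x*3 = -3*x)
P(12)*q(-19) = (-2 + 12)*(-3*(-19)) = 10*57 = 570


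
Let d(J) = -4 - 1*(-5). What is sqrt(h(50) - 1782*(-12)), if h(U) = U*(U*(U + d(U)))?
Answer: 2*sqrt(37221) ≈ 385.85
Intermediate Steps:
d(J) = 1 (d(J) = -4 + 5 = 1)
h(U) = U**2*(1 + U) (h(U) = U*(U*(U + 1)) = U*(U*(1 + U)) = U**2*(1 + U))
sqrt(h(50) - 1782*(-12)) = sqrt(50**2*(1 + 50) - 1782*(-12)) = sqrt(2500*51 + 21384) = sqrt(127500 + 21384) = sqrt(148884) = 2*sqrt(37221)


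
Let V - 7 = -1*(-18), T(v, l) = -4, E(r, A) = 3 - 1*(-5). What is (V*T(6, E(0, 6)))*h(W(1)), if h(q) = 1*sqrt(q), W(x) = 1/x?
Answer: -100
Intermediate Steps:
E(r, A) = 8 (E(r, A) = 3 + 5 = 8)
V = 25 (V = 7 - 1*(-18) = 7 + 18 = 25)
W(x) = 1/x
h(q) = sqrt(q)
(V*T(6, E(0, 6)))*h(W(1)) = (25*(-4))*sqrt(1/1) = -100*sqrt(1) = -100*1 = -100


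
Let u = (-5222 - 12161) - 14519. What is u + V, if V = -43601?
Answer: -75503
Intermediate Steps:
u = -31902 (u = -17383 - 14519 = -31902)
u + V = -31902 - 43601 = -75503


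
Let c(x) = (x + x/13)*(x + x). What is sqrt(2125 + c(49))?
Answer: sqrt(1233089)/13 ≈ 85.419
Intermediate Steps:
c(x) = 28*x**2/13 (c(x) = (x + x*(1/13))*(2*x) = (x + x/13)*(2*x) = (14*x/13)*(2*x) = 28*x**2/13)
sqrt(2125 + c(49)) = sqrt(2125 + (28/13)*49**2) = sqrt(2125 + (28/13)*2401) = sqrt(2125 + 67228/13) = sqrt(94853/13) = sqrt(1233089)/13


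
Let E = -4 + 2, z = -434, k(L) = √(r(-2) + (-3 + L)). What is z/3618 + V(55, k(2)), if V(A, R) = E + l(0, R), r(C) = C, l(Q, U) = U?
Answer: -3835/1809 + I*√3 ≈ -2.12 + 1.732*I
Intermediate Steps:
k(L) = √(-5 + L) (k(L) = √(-2 + (-3 + L)) = √(-5 + L))
E = -2
V(A, R) = -2 + R
z/3618 + V(55, k(2)) = -434/3618 + (-2 + √(-5 + 2)) = -434*1/3618 + (-2 + √(-3)) = -217/1809 + (-2 + I*√3) = -3835/1809 + I*√3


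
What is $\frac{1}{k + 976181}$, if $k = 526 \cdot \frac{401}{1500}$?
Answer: $\frac{750}{732241213} \approx 1.0243 \cdot 10^{-6}$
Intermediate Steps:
$k = \frac{105463}{750}$ ($k = 526 \cdot 401 \cdot \frac{1}{1500} = 526 \cdot \frac{401}{1500} = \frac{105463}{750} \approx 140.62$)
$\frac{1}{k + 976181} = \frac{1}{\frac{105463}{750} + 976181} = \frac{1}{\frac{732241213}{750}} = \frac{750}{732241213}$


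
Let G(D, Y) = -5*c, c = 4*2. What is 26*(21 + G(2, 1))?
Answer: -494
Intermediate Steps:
c = 8
G(D, Y) = -40 (G(D, Y) = -5*8 = -40)
26*(21 + G(2, 1)) = 26*(21 - 40) = 26*(-19) = -494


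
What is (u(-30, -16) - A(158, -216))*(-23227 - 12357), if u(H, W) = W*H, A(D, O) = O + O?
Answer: -32452608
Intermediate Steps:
A(D, O) = 2*O
u(H, W) = H*W
(u(-30, -16) - A(158, -216))*(-23227 - 12357) = (-30*(-16) - 2*(-216))*(-23227 - 12357) = (480 - 1*(-432))*(-35584) = (480 + 432)*(-35584) = 912*(-35584) = -32452608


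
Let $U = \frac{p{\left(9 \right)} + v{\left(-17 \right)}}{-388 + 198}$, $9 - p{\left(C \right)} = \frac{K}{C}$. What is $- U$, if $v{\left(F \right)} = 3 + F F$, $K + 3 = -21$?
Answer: $\frac{911}{570} \approx 1.5982$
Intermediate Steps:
$K = -24$ ($K = -3 - 21 = -24$)
$p{\left(C \right)} = 9 + \frac{24}{C}$ ($p{\left(C \right)} = 9 - - \frac{24}{C} = 9 + \frac{24}{C}$)
$v{\left(F \right)} = 3 + F^{2}$
$U = - \frac{911}{570}$ ($U = \frac{\left(9 + \frac{24}{9}\right) + \left(3 + \left(-17\right)^{2}\right)}{-388 + 198} = \frac{\left(9 + 24 \cdot \frac{1}{9}\right) + \left(3 + 289\right)}{-190} = \left(\left(9 + \frac{8}{3}\right) + 292\right) \left(- \frac{1}{190}\right) = \left(\frac{35}{3} + 292\right) \left(- \frac{1}{190}\right) = \frac{911}{3} \left(- \frac{1}{190}\right) = - \frac{911}{570} \approx -1.5982$)
$- U = \left(-1\right) \left(- \frac{911}{570}\right) = \frac{911}{570}$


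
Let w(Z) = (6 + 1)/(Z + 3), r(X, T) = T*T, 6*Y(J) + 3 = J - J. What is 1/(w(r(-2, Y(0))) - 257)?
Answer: -13/3313 ≈ -0.0039239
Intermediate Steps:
Y(J) = -1/2 (Y(J) = -1/2 + (J - J)/6 = -1/2 + (1/6)*0 = -1/2 + 0 = -1/2)
r(X, T) = T**2
w(Z) = 7/(3 + Z)
1/(w(r(-2, Y(0))) - 257) = 1/(7/(3 + (-1/2)**2) - 257) = 1/(7/(3 + 1/4) - 257) = 1/(7/(13/4) - 257) = 1/(7*(4/13) - 257) = 1/(28/13 - 257) = 1/(-3313/13) = -13/3313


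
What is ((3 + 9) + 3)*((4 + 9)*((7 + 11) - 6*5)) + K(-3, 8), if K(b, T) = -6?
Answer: -2346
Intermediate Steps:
((3 + 9) + 3)*((4 + 9)*((7 + 11) - 6*5)) + K(-3, 8) = ((3 + 9) + 3)*((4 + 9)*((7 + 11) - 6*5)) - 6 = (12 + 3)*(13*(18 - 1*30)) - 6 = 15*(13*(18 - 30)) - 6 = 15*(13*(-12)) - 6 = 15*(-156) - 6 = -2340 - 6 = -2346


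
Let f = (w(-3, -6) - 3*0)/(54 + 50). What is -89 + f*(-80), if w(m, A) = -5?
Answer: -1107/13 ≈ -85.154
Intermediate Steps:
f = -5/104 (f = (-5 - 3*0)/(54 + 50) = (-5 + 0)/104 = -5*1/104 = -5/104 ≈ -0.048077)
-89 + f*(-80) = -89 - 5/104*(-80) = -89 + 50/13 = -1107/13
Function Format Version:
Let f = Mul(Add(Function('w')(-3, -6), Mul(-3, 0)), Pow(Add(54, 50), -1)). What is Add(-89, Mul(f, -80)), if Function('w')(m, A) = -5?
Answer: Rational(-1107, 13) ≈ -85.154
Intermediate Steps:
f = Rational(-5, 104) (f = Mul(Add(-5, Mul(-3, 0)), Pow(Add(54, 50), -1)) = Mul(Add(-5, 0), Pow(104, -1)) = Mul(-5, Rational(1, 104)) = Rational(-5, 104) ≈ -0.048077)
Add(-89, Mul(f, -80)) = Add(-89, Mul(Rational(-5, 104), -80)) = Add(-89, Rational(50, 13)) = Rational(-1107, 13)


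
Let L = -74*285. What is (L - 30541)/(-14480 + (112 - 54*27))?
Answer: 51631/15826 ≈ 3.2624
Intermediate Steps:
L = -21090
(L - 30541)/(-14480 + (112 - 54*27)) = (-21090 - 30541)/(-14480 + (112 - 54*27)) = -51631/(-14480 + (112 - 1458)) = -51631/(-14480 - 1346) = -51631/(-15826) = -51631*(-1/15826) = 51631/15826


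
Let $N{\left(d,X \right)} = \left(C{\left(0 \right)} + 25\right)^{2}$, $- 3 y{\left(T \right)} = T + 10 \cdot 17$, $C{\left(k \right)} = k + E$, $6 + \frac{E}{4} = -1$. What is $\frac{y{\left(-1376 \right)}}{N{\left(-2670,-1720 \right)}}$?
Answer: $\frac{134}{3} \approx 44.667$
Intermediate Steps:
$E = -28$ ($E = -24 + 4 \left(-1\right) = -24 - 4 = -28$)
$C{\left(k \right)} = -28 + k$ ($C{\left(k \right)} = k - 28 = -28 + k$)
$y{\left(T \right)} = - \frac{170}{3} - \frac{T}{3}$ ($y{\left(T \right)} = - \frac{T + 10 \cdot 17}{3} = - \frac{T + 170}{3} = - \frac{170 + T}{3} = - \frac{170}{3} - \frac{T}{3}$)
$N{\left(d,X \right)} = 9$ ($N{\left(d,X \right)} = \left(\left(-28 + 0\right) + 25\right)^{2} = \left(-28 + 25\right)^{2} = \left(-3\right)^{2} = 9$)
$\frac{y{\left(-1376 \right)}}{N{\left(-2670,-1720 \right)}} = \frac{- \frac{170}{3} - - \frac{1376}{3}}{9} = \left(- \frac{170}{3} + \frac{1376}{3}\right) \frac{1}{9} = 402 \cdot \frac{1}{9} = \frac{134}{3}$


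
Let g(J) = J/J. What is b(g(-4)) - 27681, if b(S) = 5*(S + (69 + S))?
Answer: -27326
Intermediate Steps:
g(J) = 1
b(S) = 345 + 10*S (b(S) = 5*(69 + 2*S) = 345 + 10*S)
b(g(-4)) - 27681 = (345 + 10*1) - 27681 = (345 + 10) - 27681 = 355 - 27681 = -27326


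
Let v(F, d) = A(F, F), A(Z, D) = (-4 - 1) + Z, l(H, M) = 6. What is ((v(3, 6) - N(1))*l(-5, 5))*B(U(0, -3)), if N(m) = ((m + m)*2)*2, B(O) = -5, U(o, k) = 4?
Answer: 300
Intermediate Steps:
N(m) = 8*m (N(m) = ((2*m)*2)*2 = (4*m)*2 = 8*m)
A(Z, D) = -5 + Z
v(F, d) = -5 + F
((v(3, 6) - N(1))*l(-5, 5))*B(U(0, -3)) = (((-5 + 3) - 8)*6)*(-5) = ((-2 - 1*8)*6)*(-5) = ((-2 - 8)*6)*(-5) = -10*6*(-5) = -60*(-5) = 300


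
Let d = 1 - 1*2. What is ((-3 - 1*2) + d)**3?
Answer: -216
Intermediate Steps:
d = -1 (d = 1 - 2 = -1)
((-3 - 1*2) + d)**3 = ((-3 - 1*2) - 1)**3 = ((-3 - 2) - 1)**3 = (-5 - 1)**3 = (-6)**3 = -216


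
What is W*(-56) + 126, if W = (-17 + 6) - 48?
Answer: 3430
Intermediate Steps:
W = -59 (W = -11 - 48 = -59)
W*(-56) + 126 = -59*(-56) + 126 = 3304 + 126 = 3430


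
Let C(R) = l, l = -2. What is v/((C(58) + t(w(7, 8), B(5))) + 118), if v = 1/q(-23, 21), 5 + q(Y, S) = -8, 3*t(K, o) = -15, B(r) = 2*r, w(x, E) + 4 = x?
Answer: -1/1443 ≈ -0.00069300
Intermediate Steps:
w(x, E) = -4 + x
t(K, o) = -5 (t(K, o) = (⅓)*(-15) = -5)
q(Y, S) = -13 (q(Y, S) = -5 - 8 = -13)
C(R) = -2
v = -1/13 (v = 1/(-13) = -1/13 ≈ -0.076923)
v/((C(58) + t(w(7, 8), B(5))) + 118) = -1/(13*((-2 - 5) + 118)) = -1/(13*(-7 + 118)) = -1/13/111 = -1/13*1/111 = -1/1443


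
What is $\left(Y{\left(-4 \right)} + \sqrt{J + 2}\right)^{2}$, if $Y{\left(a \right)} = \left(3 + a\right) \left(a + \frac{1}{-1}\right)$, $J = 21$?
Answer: $\left(5 + \sqrt{23}\right)^{2} \approx 95.958$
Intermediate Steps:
$Y{\left(a \right)} = \left(-1 + a\right) \left(3 + a\right)$ ($Y{\left(a \right)} = \left(3 + a\right) \left(a - 1\right) = \left(3 + a\right) \left(-1 + a\right) = \left(-1 + a\right) \left(3 + a\right)$)
$\left(Y{\left(-4 \right)} + \sqrt{J + 2}\right)^{2} = \left(\left(-3 + \left(-4\right)^{2} + 2 \left(-4\right)\right) + \sqrt{21 + 2}\right)^{2} = \left(\left(-3 + 16 - 8\right) + \sqrt{23}\right)^{2} = \left(5 + \sqrt{23}\right)^{2}$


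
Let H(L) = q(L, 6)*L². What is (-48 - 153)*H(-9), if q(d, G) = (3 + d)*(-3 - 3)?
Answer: -586116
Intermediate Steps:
q(d, G) = -18 - 6*d (q(d, G) = (3 + d)*(-6) = -18 - 6*d)
H(L) = L²*(-18 - 6*L) (H(L) = (-18 - 6*L)*L² = L²*(-18 - 6*L))
(-48 - 153)*H(-9) = (-48 - 153)*(6*(-9)²*(-3 - 1*(-9))) = -1206*81*(-3 + 9) = -1206*81*6 = -201*2916 = -586116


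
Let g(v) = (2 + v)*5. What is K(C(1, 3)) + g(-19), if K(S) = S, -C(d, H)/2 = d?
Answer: -87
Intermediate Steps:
C(d, H) = -2*d
g(v) = 10 + 5*v
K(C(1, 3)) + g(-19) = -2*1 + (10 + 5*(-19)) = -2 + (10 - 95) = -2 - 85 = -87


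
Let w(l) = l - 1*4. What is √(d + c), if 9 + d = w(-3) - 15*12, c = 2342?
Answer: √2146 ≈ 46.325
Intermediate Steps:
w(l) = -4 + l (w(l) = l - 4 = -4 + l)
d = -196 (d = -9 + ((-4 - 3) - 15*12) = -9 + (-7 - 180) = -9 - 187 = -196)
√(d + c) = √(-196 + 2342) = √2146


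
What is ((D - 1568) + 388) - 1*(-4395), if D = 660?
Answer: 3875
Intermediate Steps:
((D - 1568) + 388) - 1*(-4395) = ((660 - 1568) + 388) - 1*(-4395) = (-908 + 388) + 4395 = -520 + 4395 = 3875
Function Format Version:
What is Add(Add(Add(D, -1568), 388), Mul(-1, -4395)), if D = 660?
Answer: 3875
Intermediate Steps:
Add(Add(Add(D, -1568), 388), Mul(-1, -4395)) = Add(Add(Add(660, -1568), 388), Mul(-1, -4395)) = Add(Add(-908, 388), 4395) = Add(-520, 4395) = 3875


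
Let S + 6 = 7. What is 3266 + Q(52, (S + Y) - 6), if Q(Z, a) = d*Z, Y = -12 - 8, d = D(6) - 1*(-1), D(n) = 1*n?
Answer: 3630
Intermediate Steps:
S = 1 (S = -6 + 7 = 1)
D(n) = n
d = 7 (d = 6 - 1*(-1) = 6 + 1 = 7)
Y = -20
Q(Z, a) = 7*Z
3266 + Q(52, (S + Y) - 6) = 3266 + 7*52 = 3266 + 364 = 3630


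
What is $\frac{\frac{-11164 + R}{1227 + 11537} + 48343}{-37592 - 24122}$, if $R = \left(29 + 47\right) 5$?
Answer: $- \frac{154259817}{196929374} \approx -0.78333$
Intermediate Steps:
$R = 380$ ($R = 76 \cdot 5 = 380$)
$\frac{\frac{-11164 + R}{1227 + 11537} + 48343}{-37592 - 24122} = \frac{\frac{-11164 + 380}{1227 + 11537} + 48343}{-37592 - 24122} = \frac{- \frac{10784}{12764} + 48343}{-61714} = \left(\left(-10784\right) \frac{1}{12764} + 48343\right) \left(- \frac{1}{61714}\right) = \left(- \frac{2696}{3191} + 48343\right) \left(- \frac{1}{61714}\right) = \frac{154259817}{3191} \left(- \frac{1}{61714}\right) = - \frac{154259817}{196929374}$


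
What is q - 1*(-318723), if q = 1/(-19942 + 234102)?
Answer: 68257717681/214160 ≈ 3.1872e+5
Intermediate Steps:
q = 1/214160 ≈ 4.6694e-6
q - 1*(-318723) = 1/214160 - 1*(-318723) = 1/214160 + 318723 = 68257717681/214160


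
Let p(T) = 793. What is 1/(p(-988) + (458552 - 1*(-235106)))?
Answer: 1/694451 ≈ 1.4400e-6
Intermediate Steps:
1/(p(-988) + (458552 - 1*(-235106))) = 1/(793 + (458552 - 1*(-235106))) = 1/(793 + (458552 + 235106)) = 1/(793 + 693658) = 1/694451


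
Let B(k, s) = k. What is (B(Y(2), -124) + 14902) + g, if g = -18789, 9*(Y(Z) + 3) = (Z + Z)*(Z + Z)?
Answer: -34994/9 ≈ -3888.2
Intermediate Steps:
Y(Z) = -3 + 4*Z**2/9 (Y(Z) = -3 + ((Z + Z)*(Z + Z))/9 = -3 + ((2*Z)*(2*Z))/9 = -3 + (4*Z**2)/9 = -3 + 4*Z**2/9)
(B(Y(2), -124) + 14902) + g = ((-3 + (4/9)*2**2) + 14902) - 18789 = ((-3 + (4/9)*4) + 14902) - 18789 = ((-3 + 16/9) + 14902) - 18789 = (-11/9 + 14902) - 18789 = 134107/9 - 18789 = -34994/9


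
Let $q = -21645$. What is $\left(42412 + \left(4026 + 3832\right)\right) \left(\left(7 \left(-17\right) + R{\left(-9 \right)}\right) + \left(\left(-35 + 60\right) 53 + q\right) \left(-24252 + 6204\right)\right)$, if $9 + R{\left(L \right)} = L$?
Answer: $18435779660210$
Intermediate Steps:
$R{\left(L \right)} = -9 + L$
$\left(42412 + \left(4026 + 3832\right)\right) \left(\left(7 \left(-17\right) + R{\left(-9 \right)}\right) + \left(\left(-35 + 60\right) 53 + q\right) \left(-24252 + 6204\right)\right) = \left(42412 + \left(4026 + 3832\right)\right) \left(\left(7 \left(-17\right) - 18\right) + \left(\left(-35 + 60\right) 53 - 21645\right) \left(-24252 + 6204\right)\right) = \left(42412 + 7858\right) \left(\left(-119 - 18\right) + \left(25 \cdot 53 - 21645\right) \left(-18048\right)\right) = 50270 \left(-137 + \left(1325 - 21645\right) \left(-18048\right)\right) = 50270 \left(-137 - -366735360\right) = 50270 \left(-137 + 366735360\right) = 50270 \cdot 366735223 = 18435779660210$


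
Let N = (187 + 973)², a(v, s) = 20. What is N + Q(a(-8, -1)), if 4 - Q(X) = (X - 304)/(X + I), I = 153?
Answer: 232789776/173 ≈ 1.3456e+6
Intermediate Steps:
N = 1345600 (N = 1160² = 1345600)
Q(X) = 4 - (-304 + X)/(153 + X) (Q(X) = 4 - (X - 304)/(X + 153) = 4 - (-304 + X)/(153 + X))
N + Q(a(-8, -1)) = 1345600 + (916 + 3*20)/(153 + 20) = 1345600 + (916 + 60)/173 = 1345600 + (1/173)*976 = 1345600 + 976/173 = 232789776/173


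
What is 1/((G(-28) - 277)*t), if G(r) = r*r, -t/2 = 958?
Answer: -1/971412 ≈ -1.0294e-6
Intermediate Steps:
t = -1916 (t = -2*958 = -1916)
G(r) = r²
1/((G(-28) - 277)*t) = 1/((-28)² - 277*(-1916)) = -1/1916/(784 - 277) = -1/1916/507 = (1/507)*(-1/1916) = -1/971412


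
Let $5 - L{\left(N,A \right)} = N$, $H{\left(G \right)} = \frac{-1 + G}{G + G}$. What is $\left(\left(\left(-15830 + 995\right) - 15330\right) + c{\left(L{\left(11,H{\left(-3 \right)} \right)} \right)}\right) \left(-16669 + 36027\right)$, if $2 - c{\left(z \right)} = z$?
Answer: $-583779206$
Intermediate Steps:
$H{\left(G \right)} = \frac{-1 + G}{2 G}$
$L{\left(N,A \right)} = 5 - N$
$c{\left(z \right)} = 2 - z$
$\left(\left(\left(-15830 + 995\right) - 15330\right) + c{\left(L{\left(11,H{\left(-3 \right)} \right)} \right)}\right) \left(-16669 + 36027\right) = \left(\left(\left(-15830 + 995\right) - 15330\right) + \left(2 - \left(5 - 11\right)\right)\right) \left(-16669 + 36027\right) = \left(\left(-14835 - 15330\right) + \left(2 - \left(5 - 11\right)\right)\right) 19358 = \left(-30165 + \left(2 - -6\right)\right) 19358 = \left(-30165 + \left(2 + 6\right)\right) 19358 = \left(-30165 + 8\right) 19358 = \left(-30157\right) 19358 = -583779206$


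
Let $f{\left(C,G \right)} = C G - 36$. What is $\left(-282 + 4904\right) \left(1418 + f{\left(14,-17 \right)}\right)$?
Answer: $5287568$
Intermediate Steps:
$f{\left(C,G \right)} = -36 + C G$
$\left(-282 + 4904\right) \left(1418 + f{\left(14,-17 \right)}\right) = \left(-282 + 4904\right) \left(1418 + \left(-36 + 14 \left(-17\right)\right)\right) = 4622 \left(1418 - 274\right) = 4622 \cdot 1144 = 5287568$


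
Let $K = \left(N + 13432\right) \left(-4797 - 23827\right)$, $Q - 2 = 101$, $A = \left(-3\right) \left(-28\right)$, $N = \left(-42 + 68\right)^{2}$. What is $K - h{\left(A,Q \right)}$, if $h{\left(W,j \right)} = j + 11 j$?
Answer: $-403828628$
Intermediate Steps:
$N = 676$ ($N = 26^{2} = 676$)
$A = 84$
$Q = 103$ ($Q = 2 + 101 = 103$)
$K = -403827392$ ($K = \left(676 + 13432\right) \left(-4797 - 23827\right) = 14108 \left(-28624\right) = -403827392$)
$h{\left(W,j \right)} = 12 j$
$K - h{\left(A,Q \right)} = -403827392 - 12 \cdot 103 = -403827392 - 1236 = -403828628$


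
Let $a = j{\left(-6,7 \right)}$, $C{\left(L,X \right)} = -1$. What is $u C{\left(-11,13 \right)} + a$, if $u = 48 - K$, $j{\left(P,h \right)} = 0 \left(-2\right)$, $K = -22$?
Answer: $-70$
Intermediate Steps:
$j{\left(P,h \right)} = 0$
$a = 0$
$u = 70$ ($u = 48 - -22 = 48 + 22 = 70$)
$u C{\left(-11,13 \right)} + a = 70 \left(-1\right) + 0 = -70 + 0 = -70$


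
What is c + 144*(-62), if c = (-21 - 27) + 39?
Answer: -8937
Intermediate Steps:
c = -9 (c = -48 + 39 = -9)
c + 144*(-62) = -9 + 144*(-62) = -9 - 8928 = -8937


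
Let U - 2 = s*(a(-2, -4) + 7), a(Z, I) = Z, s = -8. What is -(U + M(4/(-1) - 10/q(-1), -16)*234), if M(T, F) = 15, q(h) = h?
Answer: -3472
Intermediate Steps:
U = -38 (U = 2 - 8*(-2 + 7) = 2 - 8*5 = 2 - 40 = -38)
-(U + M(4/(-1) - 10/q(-1), -16)*234) = -(-38 + 15*234) = -(-38 + 3510) = -1*3472 = -3472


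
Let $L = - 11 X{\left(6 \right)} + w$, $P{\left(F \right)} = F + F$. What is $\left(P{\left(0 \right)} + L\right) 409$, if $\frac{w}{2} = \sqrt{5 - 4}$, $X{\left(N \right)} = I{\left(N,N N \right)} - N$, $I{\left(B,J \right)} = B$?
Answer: $818$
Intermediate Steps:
$X{\left(N \right)} = 0$ ($X{\left(N \right)} = N - N = 0$)
$w = 2$ ($w = 2 \sqrt{5 - 4} = 2 \sqrt{1} = 2 \cdot 1 = 2$)
$P{\left(F \right)} = 2 F$
$L = 2$ ($L = \left(-11\right) 0 + 2 = 0 + 2 = 2$)
$\left(P{\left(0 \right)} + L\right) 409 = \left(2 \cdot 0 + 2\right) 409 = \left(0 + 2\right) 409 = 2 \cdot 409 = 818$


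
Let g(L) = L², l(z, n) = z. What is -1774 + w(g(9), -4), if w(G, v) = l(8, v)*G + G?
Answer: -1045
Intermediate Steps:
w(G, v) = 9*G (w(G, v) = 8*G + G = 9*G)
-1774 + w(g(9), -4) = -1774 + 9*9² = -1774 + 9*81 = -1774 + 729 = -1045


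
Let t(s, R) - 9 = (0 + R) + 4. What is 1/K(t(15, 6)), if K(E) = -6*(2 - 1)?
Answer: -⅙ ≈ -0.16667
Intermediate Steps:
t(s, R) = 13 + R (t(s, R) = 9 + ((0 + R) + 4) = 9 + (R + 4) = 9 + (4 + R) = 13 + R)
K(E) = -6 (K(E) = -6*1 = -6)
1/K(t(15, 6)) = 1/(-6) = -⅙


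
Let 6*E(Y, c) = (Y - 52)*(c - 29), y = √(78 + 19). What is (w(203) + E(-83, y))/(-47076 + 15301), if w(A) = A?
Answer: -1711/63550 + 9*√97/12710 ≈ -0.019950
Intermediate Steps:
y = √97 ≈ 9.8489
E(Y, c) = (-52 + Y)*(-29 + c)/6 (E(Y, c) = ((Y - 52)*(c - 29))/6 = ((-52 + Y)*(-29 + c))/6 = (-52 + Y)*(-29 + c)/6)
(w(203) + E(-83, y))/(-47076 + 15301) = (203 + (754/3 - 29/6*(-83) - 26*√97/3 + (⅙)*(-83)*√97))/(-47076 + 15301) = (203 + (754/3 + 2407/6 - 26*√97/3 - 83*√97/6))/(-31775) = (203 + (1305/2 - 45*√97/2))*(-1/31775) = (1711/2 - 45*√97/2)*(-1/31775) = -1711/63550 + 9*√97/12710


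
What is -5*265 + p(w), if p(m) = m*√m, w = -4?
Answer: -1325 - 8*I ≈ -1325.0 - 8.0*I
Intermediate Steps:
p(m) = m^(3/2)
-5*265 + p(w) = -5*265 + (-4)^(3/2) = -1325 - 8*I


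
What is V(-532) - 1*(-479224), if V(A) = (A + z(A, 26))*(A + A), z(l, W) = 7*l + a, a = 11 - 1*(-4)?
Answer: 4991648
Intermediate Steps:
a = 15 (a = 11 + 4 = 15)
z(l, W) = 15 + 7*l (z(l, W) = 7*l + 15 = 15 + 7*l)
V(A) = 2*A*(15 + 8*A) (V(A) = (A + (15 + 7*A))*(A + A) = (15 + 8*A)*(2*A) = 2*A*(15 + 8*A))
V(-532) - 1*(-479224) = 2*(-532)*(15 + 8*(-532)) - 1*(-479224) = 2*(-532)*(15 - 4256) + 479224 = 2*(-532)*(-4241) + 479224 = 4512424 + 479224 = 4991648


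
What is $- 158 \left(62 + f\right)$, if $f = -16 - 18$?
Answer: $-4424$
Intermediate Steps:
$f = -34$ ($f = -16 - 18 = -34$)
$- 158 \left(62 + f\right) = - 158 \left(62 - 34\right) = \left(-158\right) 28 = -4424$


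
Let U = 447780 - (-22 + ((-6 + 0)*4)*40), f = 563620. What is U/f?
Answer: 224381/281810 ≈ 0.79621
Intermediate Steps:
U = 448762 (U = 447780 - (-22 - 6*4*40) = 447780 - (-22 - 24*40) = 447780 - (-22 - 960) = 447780 - 1*(-982) = 447780 + 982 = 448762)
U/f = 448762/563620 = 448762*(1/563620) = 224381/281810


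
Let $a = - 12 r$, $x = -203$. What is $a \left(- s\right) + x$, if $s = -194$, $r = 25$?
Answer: $-58403$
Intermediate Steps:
$a = -300$ ($a = \left(-12\right) 25 = -300$)
$a \left(- s\right) + x = - 300 \left(\left(-1\right) \left(-194\right)\right) - 203 = \left(-300\right) 194 - 203 = -58200 - 203 = -58403$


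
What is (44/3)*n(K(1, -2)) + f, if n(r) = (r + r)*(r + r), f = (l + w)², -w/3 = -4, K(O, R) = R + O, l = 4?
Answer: 944/3 ≈ 314.67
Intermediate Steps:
K(O, R) = O + R
w = 12 (w = -3*(-4) = 12)
f = 256 (f = (4 + 12)² = 16² = 256)
n(r) = 4*r² (n(r) = (2*r)*(2*r) = 4*r²)
(44/3)*n(K(1, -2)) + f = (44/3)*(4*(1 - 2)²) + 256 = (44*(⅓))*(4*(-1)²) + 256 = 44*(4*1)/3 + 256 = (44/3)*4 + 256 = 176/3 + 256 = 944/3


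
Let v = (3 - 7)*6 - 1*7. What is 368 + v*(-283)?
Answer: 9141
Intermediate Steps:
v = -31 (v = -4*6 - 7 = -24 - 7 = -31)
368 + v*(-283) = 368 - 31*(-283) = 368 + 8773 = 9141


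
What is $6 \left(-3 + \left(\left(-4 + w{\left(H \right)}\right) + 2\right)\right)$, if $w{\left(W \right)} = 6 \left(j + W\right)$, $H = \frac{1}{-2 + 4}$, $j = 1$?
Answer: $24$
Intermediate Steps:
$H = \frac{1}{2} \approx 0.5$
$w{\left(W \right)} = 6 + 6 W$ ($w{\left(W \right)} = 6 \left(1 + W\right) = 6 + 6 W$)
$6 \left(-3 + \left(\left(-4 + w{\left(H \right)}\right) + 2\right)\right) = 6 \left(-3 + \left(\left(-4 + \left(6 + 6 \cdot \frac{1}{2}\right)\right) + 2\right)\right) = 6 \left(-3 + \left(\left(-4 + \left(6 + 3\right)\right) + 2\right)\right) = 6 \left(-3 + \left(\left(-4 + 9\right) + 2\right)\right) = 6 \left(-3 + \left(5 + 2\right)\right) = 6 \left(-3 + 7\right) = 6 \cdot 4 = 24$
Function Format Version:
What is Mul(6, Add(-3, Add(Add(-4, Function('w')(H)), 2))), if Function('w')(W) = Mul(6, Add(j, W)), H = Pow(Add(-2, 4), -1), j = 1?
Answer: 24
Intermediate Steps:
H = Rational(1, 2) (H = Pow(2, -1) = Rational(1, 2) ≈ 0.50000)
Function('w')(W) = Add(6, Mul(6, W)) (Function('w')(W) = Mul(6, Add(1, W)) = Add(6, Mul(6, W)))
Mul(6, Add(-3, Add(Add(-4, Function('w')(H)), 2))) = Mul(6, Add(-3, Add(Add(-4, Add(6, Mul(6, Rational(1, 2)))), 2))) = Mul(6, Add(-3, Add(Add(-4, Add(6, 3)), 2))) = Mul(6, Add(-3, Add(Add(-4, 9), 2))) = Mul(6, Add(-3, Add(5, 2))) = Mul(6, Add(-3, 7)) = Mul(6, 4) = 24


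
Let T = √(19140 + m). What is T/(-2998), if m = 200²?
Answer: -√14785/1499 ≈ -0.081116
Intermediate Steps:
m = 40000
T = 2*√14785 (T = √(19140 + 40000) = √59140 = 2*√14785 ≈ 243.19)
T/(-2998) = (2*√14785)/(-2998) = (2*√14785)*(-1/2998) = -√14785/1499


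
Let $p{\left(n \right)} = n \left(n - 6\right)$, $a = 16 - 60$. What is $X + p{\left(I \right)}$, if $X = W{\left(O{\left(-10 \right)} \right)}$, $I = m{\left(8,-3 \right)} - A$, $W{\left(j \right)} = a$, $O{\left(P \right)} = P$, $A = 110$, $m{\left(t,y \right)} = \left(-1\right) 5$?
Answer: $13871$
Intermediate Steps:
$m{\left(t,y \right)} = -5$
$a = -44$
$W{\left(j \right)} = -44$
$I = -115$ ($I = -5 - 110 = -115$)
$X = -44$
$p{\left(n \right)} = n \left(-6 + n\right)$
$X + p{\left(I \right)} = -44 - 115 \left(-6 - 115\right) = -44 - -13915 = -44 + 13915 = 13871$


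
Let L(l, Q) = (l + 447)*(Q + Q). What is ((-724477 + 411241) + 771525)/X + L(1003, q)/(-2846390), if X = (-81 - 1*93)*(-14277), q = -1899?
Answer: 789109849/372353678 ≈ 2.1192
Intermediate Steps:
X = 2484198 (X = (-81 - 93)*(-14277) = -174*(-14277) = 2484198)
L(l, Q) = 2*Q*(447 + l) (L(l, Q) = (447 + l)*(2*Q) = 2*Q*(447 + l))
((-724477 + 411241) + 771525)/X + L(1003, q)/(-2846390) = ((-724477 + 411241) + 771525)/2484198 + (2*(-1899)*(447 + 1003))/(-2846390) = (-313236 + 771525)*(1/2484198) + (2*(-1899)*1450)*(-1/2846390) = 458289*(1/2484198) - 5507100*(-1/2846390) = 50921/276022 + 2610/1349 = 789109849/372353678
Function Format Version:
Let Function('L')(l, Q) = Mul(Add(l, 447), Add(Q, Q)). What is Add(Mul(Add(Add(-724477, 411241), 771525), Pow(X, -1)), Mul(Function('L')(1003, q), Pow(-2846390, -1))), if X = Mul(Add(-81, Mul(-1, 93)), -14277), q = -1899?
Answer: Rational(789109849, 372353678) ≈ 2.1192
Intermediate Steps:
X = 2484198 (X = Mul(Add(-81, -93), -14277) = Mul(-174, -14277) = 2484198)
Function('L')(l, Q) = Mul(2, Q, Add(447, l)) (Function('L')(l, Q) = Mul(Add(447, l), Mul(2, Q)) = Mul(2, Q, Add(447, l)))
Add(Mul(Add(Add(-724477, 411241), 771525), Pow(X, -1)), Mul(Function('L')(1003, q), Pow(-2846390, -1))) = Add(Mul(Add(Add(-724477, 411241), 771525), Pow(2484198, -1)), Mul(Mul(2, -1899, Add(447, 1003)), Pow(-2846390, -1))) = Add(Mul(Add(-313236, 771525), Rational(1, 2484198)), Mul(Mul(2, -1899, 1450), Rational(-1, 2846390))) = Add(Mul(458289, Rational(1, 2484198)), Mul(-5507100, Rational(-1, 2846390))) = Add(Rational(50921, 276022), Rational(2610, 1349)) = Rational(789109849, 372353678)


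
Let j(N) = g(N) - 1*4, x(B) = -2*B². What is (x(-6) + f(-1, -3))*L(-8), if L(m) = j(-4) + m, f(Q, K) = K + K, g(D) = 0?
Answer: 936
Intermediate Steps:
j(N) = -4 (j(N) = 0 - 1*4 = 0 - 4 = -4)
f(Q, K) = 2*K
L(m) = -4 + m
(x(-6) + f(-1, -3))*L(-8) = (-2*(-6)² + 2*(-3))*(-4 - 8) = (-2*36 - 6)*(-12) = (-72 - 6)*(-12) = -78*(-12) = 936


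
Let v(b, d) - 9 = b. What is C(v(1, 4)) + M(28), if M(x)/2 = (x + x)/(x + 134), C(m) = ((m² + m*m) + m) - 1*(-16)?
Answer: 18362/81 ≈ 226.69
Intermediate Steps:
v(b, d) = 9 + b
C(m) = 16 + m + 2*m² (C(m) = ((m² + m²) + m) + 16 = (2*m² + m) + 16 = (m + 2*m²) + 16 = 16 + m + 2*m²)
M(x) = 4*x/(134 + x) (M(x) = 2*((x + x)/(x + 134)) = 2*((2*x)/(134 + x)) = 2*(2*x/(134 + x)) = 4*x/(134 + x))
C(v(1, 4)) + M(28) = (16 + (9 + 1) + 2*(9 + 1)²) + 4*28/(134 + 28) = (16 + 10 + 2*10²) + 4*28/162 = (16 + 10 + 2*100) + 4*28*(1/162) = (16 + 10 + 200) + 56/81 = 226 + 56/81 = 18362/81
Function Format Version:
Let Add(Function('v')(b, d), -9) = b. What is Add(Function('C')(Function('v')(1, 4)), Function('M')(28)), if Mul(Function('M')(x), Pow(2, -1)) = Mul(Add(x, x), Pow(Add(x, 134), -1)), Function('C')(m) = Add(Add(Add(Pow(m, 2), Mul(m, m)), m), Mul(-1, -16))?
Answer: Rational(18362, 81) ≈ 226.69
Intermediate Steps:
Function('v')(b, d) = Add(9, b)
Function('C')(m) = Add(16, m, Mul(2, Pow(m, 2))) (Function('C')(m) = Add(Add(Add(Pow(m, 2), Pow(m, 2)), m), 16) = Add(Add(Mul(2, Pow(m, 2)), m), 16) = Add(Add(m, Mul(2, Pow(m, 2))), 16) = Add(16, m, Mul(2, Pow(m, 2))))
Function('M')(x) = Mul(4, x, Pow(Add(134, x), -1)) (Function('M')(x) = Mul(2, Mul(Add(x, x), Pow(Add(x, 134), -1))) = Mul(2, Mul(Mul(2, x), Pow(Add(134, x), -1))) = Mul(2, Mul(2, x, Pow(Add(134, x), -1))) = Mul(4, x, Pow(Add(134, x), -1)))
Add(Function('C')(Function('v')(1, 4)), Function('M')(28)) = Add(Add(16, Add(9, 1), Mul(2, Pow(Add(9, 1), 2))), Mul(4, 28, Pow(Add(134, 28), -1))) = Add(Add(16, 10, Mul(2, Pow(10, 2))), Mul(4, 28, Pow(162, -1))) = Add(Add(16, 10, Mul(2, 100)), Mul(4, 28, Rational(1, 162))) = Add(Add(16, 10, 200), Rational(56, 81)) = Add(226, Rational(56, 81)) = Rational(18362, 81)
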